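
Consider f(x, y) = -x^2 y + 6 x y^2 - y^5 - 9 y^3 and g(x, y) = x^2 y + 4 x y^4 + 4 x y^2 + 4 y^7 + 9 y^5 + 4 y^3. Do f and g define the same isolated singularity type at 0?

The Hessian of f at 0 has rank 0. Corank 2; j^3 = -y*(x - 3*y)^2 has shape L^2 M (L != M), so D-series; mu = 6 gives D_6. The Hessian of g at 0 has rank 0. Corank 2; j^3 = y*(x + 2*y)^2 has shape L^2 M (L != M), so D-series; mu = 6 gives D_6. Both have type D_6, hence right-equivalent.

Yes.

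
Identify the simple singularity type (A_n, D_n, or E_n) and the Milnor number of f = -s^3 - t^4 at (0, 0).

Type E_6, Milnor number mu = 6.

The Hessian of f at 0 has rank 0. Corank 2; j^3 = -s^3 is a perfect cube, so E-series; the 4-jet and mu = 6 give E_6.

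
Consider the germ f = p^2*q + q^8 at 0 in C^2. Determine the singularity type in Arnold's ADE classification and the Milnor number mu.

The Hessian of f at 0 has rank 0. Corank 2; j^3 = p^2*q has shape L^2 M (L != M), so D-series; mu = 9 gives D_9.

Type D_{9}, Milnor number mu = 9.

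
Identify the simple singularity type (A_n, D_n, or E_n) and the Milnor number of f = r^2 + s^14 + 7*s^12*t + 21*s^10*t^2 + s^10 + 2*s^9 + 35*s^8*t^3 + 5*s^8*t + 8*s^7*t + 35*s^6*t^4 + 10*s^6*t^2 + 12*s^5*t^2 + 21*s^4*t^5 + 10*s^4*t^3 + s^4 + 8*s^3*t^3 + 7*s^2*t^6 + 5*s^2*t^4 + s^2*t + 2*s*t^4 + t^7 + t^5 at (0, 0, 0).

The Hessian of f at 0 has rank 1. Corank 2; j^3 = s^2*t has shape L^2 M (L != M), so D-series; mu = 6 gives D_6.

Type D6, Milnor number mu = 6.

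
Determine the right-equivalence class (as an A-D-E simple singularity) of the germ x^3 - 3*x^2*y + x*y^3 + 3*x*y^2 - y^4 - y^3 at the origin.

E_7

The Hessian of f at 0 is [[0, 0], [0, 0]] with rank 0, so corank 2. A Groebner basis of the Jacobian ideal J(f) in C{x,y} is {x^3 - 3*x^2*y - 6*x^2 + 12*x*y - 6*y^2, 3*x^2 + x*y^2 - 6*x*y + 3*y^2, 3*x^2 - 6*x*y + y^3 + 3*y^2}; counting standard monomials gives mu = 7. Corank 2; j^3 = (x - y)^3 is a perfect cube, so E-series; the 4-jet and mu = 7 give E_7.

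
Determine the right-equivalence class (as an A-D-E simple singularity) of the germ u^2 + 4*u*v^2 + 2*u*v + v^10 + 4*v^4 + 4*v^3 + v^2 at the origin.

The Hessian of f at 0 is [[2, 2], [2, 2]] with rank 1, so corank 1. A Groebner basis of the Jacobian ideal J(f) in C{u,v} is {u^5 + 5*u^4 + 15*u^3*v - 35*u^3/4 - 27*u^2*v/2 + 23*u^2/8 + 27*u*v/8 - u/4 - v/4, u^4*v - 2*u^4 - 5*u^3*v + 5*u^3/2 + 15*u^2*v/4 - 3*u^2/4 - 7*u*v/8 + u/16 + v/16, u/2 + v^2 + v/2}; counting standard monomials gives mu = 9. Corank 1: A-series; mu = 9 gives A_9.

A_9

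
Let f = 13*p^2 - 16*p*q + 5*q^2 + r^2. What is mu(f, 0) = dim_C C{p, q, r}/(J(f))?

1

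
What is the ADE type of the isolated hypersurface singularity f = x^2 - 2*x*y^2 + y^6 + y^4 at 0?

A_{5}

The Hessian of f at 0 is [[2, 0], [0, 0]] with rank 1, so corank 1. A Groebner basis of the Jacobian ideal J(f) in C{x,y} is {x^3, x^2*y, -x + y^2}; counting standard monomials gives mu = 5. Corank 1: A-series; mu = 5 gives A_5.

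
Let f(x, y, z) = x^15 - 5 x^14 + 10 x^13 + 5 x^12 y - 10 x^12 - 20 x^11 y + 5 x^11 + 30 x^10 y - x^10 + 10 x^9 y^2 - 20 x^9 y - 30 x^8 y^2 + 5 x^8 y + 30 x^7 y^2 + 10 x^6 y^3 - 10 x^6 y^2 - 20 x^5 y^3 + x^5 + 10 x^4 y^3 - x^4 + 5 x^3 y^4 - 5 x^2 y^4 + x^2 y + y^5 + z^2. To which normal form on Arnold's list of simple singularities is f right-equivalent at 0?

D_6

The Hessian of f at 0 is [[0, 0, 0], [0, 0, 0], [0, 0, 2]] with rank 1, so corank 2. A Groebner basis of the Jacobian ideal J(f) in C{x,y,z} is {x^2/5 + y^4, x^3, x*y, z}; counting standard monomials gives mu = 6. Corank 2; j^3 = x^2*y has shape L^2 M (L != M), so D-series; mu = 6 gives D_6.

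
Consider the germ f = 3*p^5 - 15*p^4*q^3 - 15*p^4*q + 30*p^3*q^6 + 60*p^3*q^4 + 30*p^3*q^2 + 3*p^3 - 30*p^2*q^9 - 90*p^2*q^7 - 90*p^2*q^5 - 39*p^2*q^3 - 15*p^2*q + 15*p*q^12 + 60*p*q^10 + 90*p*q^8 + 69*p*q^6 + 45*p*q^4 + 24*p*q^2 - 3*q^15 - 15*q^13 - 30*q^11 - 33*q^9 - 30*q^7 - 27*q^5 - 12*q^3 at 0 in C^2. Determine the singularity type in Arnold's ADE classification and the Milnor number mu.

The Hessian of f at 0 has rank 0. Corank 2; j^3 = 3*(p - 2*q)^2*(p - q) has shape L^2 M (L != M), so D-series; mu = 6 gives D_6.

Type D_6, Milnor number mu = 6.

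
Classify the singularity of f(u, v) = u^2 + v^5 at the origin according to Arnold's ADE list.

The Hessian of f at 0 is [[2, 0], [0, 0]] with rank 1, so corank 1. A Groebner basis of the Jacobian ideal J(f) in C{u,v} is {v^4, u}; counting standard monomials gives mu = 4. Corank 1: A-series; mu = 4 gives A_4.

A_4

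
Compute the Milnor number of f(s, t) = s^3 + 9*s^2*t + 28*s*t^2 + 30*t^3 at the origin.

4

The Hessian of f at 0 has rank 0. Corank 2; j^3 = (s + 3*t)*(s^2 + 6*s*t + 10*t^2) splits into three distinct lines over C (the quadratic factor has nonzero discriminant), so D_4.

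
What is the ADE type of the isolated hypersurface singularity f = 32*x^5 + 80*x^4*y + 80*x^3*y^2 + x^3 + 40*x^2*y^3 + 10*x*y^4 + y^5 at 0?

The Hessian of f at 0 has rank 0. Corank 2; j^3 = x^3 is a perfect cube, so E-series; the 5-jet and mu = 8 give E_8.

E_{8}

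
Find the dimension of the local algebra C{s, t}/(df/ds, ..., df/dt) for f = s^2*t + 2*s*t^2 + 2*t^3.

The Hessian of f at 0 has rank 0. Corank 2; j^3 = t*(s^2 + 2*s*t + 2*t^2) splits into three distinct lines over C (the quadratic factor has nonzero discriminant), so D_4.

4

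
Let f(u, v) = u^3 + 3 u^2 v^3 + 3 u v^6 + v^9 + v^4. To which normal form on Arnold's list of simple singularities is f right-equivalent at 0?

The Hessian of f at 0 has rank 0. Corank 2; j^3 = u^3 is a perfect cube, so E-series; the 4-jet and mu = 6 give E_6.

E_6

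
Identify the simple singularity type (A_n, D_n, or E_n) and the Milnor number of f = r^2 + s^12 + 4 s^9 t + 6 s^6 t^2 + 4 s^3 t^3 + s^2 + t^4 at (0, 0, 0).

Type A_{3}, Milnor number mu = 3.

The Hessian of f at 0 has rank 2. Corank 1: A-series; mu = 3 gives A_3.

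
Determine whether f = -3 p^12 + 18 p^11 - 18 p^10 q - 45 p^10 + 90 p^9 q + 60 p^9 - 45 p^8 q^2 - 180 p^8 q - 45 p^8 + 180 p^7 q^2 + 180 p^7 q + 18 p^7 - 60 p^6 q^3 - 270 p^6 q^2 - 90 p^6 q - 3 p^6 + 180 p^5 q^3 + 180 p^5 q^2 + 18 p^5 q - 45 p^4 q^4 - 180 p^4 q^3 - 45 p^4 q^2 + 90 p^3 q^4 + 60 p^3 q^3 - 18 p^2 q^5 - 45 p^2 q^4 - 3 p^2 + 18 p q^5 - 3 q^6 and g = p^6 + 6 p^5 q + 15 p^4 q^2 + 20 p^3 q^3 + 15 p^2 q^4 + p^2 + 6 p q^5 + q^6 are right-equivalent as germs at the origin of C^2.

Yes.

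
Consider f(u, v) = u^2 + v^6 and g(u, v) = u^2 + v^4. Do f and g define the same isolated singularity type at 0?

No.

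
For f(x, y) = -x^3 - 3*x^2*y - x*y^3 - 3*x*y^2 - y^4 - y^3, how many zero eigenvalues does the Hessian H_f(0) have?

Hessian at 0 has rank 0.

2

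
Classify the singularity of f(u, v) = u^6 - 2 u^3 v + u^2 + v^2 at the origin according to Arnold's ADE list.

A1

The Hessian of f at 0 has rank 2. Corank 0: nondegenerate Morse point, so A_1.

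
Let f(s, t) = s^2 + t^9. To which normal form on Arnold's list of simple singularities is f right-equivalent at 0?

The Hessian of f at 0 is [[2, 0], [0, 0]] with rank 1, so corank 1. A Groebner basis of the Jacobian ideal J(f) in C{s,t} is {t^8, s}; counting standard monomials gives mu = 8. Corank 1: A-series; mu = 8 gives A_8.

A_8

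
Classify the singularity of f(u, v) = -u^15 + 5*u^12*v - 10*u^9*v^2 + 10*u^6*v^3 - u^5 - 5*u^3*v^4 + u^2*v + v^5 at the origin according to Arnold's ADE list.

D_{6}

The Hessian of f at 0 has rank 0. Corank 2; j^3 = u^2*v has shape L^2 M (L != M), so D-series; mu = 6 gives D_6.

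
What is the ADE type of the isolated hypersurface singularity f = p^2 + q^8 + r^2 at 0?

A_7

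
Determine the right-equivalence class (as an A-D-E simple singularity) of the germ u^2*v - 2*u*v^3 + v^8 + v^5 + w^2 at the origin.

D9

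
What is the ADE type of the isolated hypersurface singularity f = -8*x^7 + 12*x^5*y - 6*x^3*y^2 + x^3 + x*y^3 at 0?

The Hessian of f at 0 is [[0, 0], [0, 0]] with rank 0, so corank 2. A Groebner basis of the Jacobian ideal J(f) in C{x,y} is {x^3, x*y^2, 3*x^2 + y^3}; counting standard monomials gives mu = 7. Corank 2; j^3 = x^3 is a perfect cube, so E-series; the 4-jet and mu = 7 give E_7.

E_{7}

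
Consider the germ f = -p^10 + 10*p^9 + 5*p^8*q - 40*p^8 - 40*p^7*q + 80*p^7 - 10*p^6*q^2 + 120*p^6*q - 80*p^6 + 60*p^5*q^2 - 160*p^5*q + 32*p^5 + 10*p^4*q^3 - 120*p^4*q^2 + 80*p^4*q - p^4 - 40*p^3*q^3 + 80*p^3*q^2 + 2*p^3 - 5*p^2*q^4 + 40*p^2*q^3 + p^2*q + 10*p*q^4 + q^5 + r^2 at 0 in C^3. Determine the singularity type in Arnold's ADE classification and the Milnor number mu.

Type D_{6}, Milnor number mu = 6.

The Hessian of f at 0 is [[0, 0, 0], [0, 0, 0], [0, 0, 2]] with rank 1, so corank 2. A Groebner basis of the Jacobian ideal J(f) in C{p,q,r} is {-p*q/10 + q^4, p*q^2, p^2 + p*q/2, r}; counting standard monomials gives mu = 6. Corank 2; j^3 = p^2*(2*p + q) has shape L^2 M (L != M), so D-series; mu = 6 gives D_6.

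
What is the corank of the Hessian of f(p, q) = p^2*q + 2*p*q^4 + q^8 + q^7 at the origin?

Hessian at 0 has rank 0.

2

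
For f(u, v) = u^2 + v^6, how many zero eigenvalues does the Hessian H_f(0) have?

1

Hessian at 0 has rank 1.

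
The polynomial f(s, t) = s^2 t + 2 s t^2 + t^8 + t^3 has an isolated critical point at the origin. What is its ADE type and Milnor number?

The Hessian of f at 0 is [[0, 0], [0, 0]] with rank 0, so corank 2. A Groebner basis of the Jacobian ideal J(f) in C{s,t} is {s^2/8 + t^7 - t^2/8, s^3 + t^3, s*t + t^2}; counting standard monomials gives mu = 9. Corank 2; j^3 = t*(s + t)^2 has shape L^2 M (L != M), so D-series; mu = 9 gives D_9.

Type D9, Milnor number mu = 9.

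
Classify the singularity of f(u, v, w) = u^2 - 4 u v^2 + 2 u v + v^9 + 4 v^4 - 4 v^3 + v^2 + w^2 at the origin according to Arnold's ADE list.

A_{8}

The Hessian of f at 0 has rank 2. Corank 1: A-series; mu = 8 gives A_8.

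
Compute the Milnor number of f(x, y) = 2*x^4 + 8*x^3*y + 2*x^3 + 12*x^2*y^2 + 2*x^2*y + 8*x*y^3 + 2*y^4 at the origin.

5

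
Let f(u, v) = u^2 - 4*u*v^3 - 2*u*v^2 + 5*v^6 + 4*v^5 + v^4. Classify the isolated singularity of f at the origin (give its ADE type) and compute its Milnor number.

Type A5, Milnor number mu = 5.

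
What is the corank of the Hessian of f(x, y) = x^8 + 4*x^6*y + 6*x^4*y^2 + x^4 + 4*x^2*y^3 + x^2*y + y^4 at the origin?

Hessian at 0 has rank 0.

2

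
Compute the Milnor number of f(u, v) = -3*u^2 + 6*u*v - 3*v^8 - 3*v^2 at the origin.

7

The Hessian of f at 0 has rank 1. Corank 1: A-series; mu = 7 gives A_7.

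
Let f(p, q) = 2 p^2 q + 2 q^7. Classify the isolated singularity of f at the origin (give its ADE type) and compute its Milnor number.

Type D8, Milnor number mu = 8.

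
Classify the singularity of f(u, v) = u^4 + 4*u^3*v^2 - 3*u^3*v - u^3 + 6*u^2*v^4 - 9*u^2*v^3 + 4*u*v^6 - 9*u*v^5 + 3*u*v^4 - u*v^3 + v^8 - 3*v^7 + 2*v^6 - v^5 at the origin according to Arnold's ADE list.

The Hessian of f at 0 has rank 0. Corank 2; j^3 = -u^3 is a perfect cube, so E-series; the 4-jet and mu = 7 give E_7.

E_7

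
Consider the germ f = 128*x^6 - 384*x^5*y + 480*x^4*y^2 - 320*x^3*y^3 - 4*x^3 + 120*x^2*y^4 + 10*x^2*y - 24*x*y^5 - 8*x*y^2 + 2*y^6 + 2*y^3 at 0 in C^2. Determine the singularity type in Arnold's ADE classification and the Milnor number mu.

Type D_{7}, Milnor number mu = 7.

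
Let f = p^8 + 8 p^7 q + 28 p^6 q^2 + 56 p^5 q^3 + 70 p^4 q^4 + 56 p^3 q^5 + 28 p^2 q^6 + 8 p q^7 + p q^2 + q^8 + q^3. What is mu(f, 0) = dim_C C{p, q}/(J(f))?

9

The Hessian of f at 0 has rank 0. Corank 2; j^3 = q^2*(p + q) has shape L^2 M (L != M), so D-series; mu = 9 gives D_9.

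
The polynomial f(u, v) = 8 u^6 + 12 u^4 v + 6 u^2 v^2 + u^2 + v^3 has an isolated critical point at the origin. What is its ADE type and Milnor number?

The Hessian of f at 0 has rank 1. Corank 1: A-series; mu = 2 gives A_2.

Type A2, Milnor number mu = 2.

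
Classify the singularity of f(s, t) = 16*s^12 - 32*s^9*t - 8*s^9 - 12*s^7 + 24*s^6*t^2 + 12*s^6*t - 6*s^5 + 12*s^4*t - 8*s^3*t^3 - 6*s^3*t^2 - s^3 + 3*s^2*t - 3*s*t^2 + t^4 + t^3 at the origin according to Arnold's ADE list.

E6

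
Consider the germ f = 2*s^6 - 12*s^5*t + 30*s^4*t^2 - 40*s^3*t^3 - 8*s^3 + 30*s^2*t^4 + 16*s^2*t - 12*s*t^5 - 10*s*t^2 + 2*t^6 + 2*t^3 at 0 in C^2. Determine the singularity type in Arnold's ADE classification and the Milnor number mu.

Type D7, Milnor number mu = 7.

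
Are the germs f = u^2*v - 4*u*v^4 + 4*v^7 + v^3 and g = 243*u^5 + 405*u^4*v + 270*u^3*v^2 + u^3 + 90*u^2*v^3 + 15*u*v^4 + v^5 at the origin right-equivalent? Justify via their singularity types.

The Hessian of f at 0 has rank 0. Corank 2; j^3 = v*(u^2 + v^2) splits into three distinct lines over C (the quadratic factor has nonzero discriminant), so D_4. The Hessian of g at 0 has rank 0. Corank 2; j^3 = u^3 is a perfect cube, so E-series; the 5-jet and mu = 8 give E_8. f is D_4 but g is E_8, hence not right-equivalent.

No.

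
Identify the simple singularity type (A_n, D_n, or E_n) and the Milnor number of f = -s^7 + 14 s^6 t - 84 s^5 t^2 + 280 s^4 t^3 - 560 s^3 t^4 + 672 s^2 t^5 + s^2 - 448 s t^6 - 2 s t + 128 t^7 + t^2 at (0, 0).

Type A_6, Milnor number mu = 6.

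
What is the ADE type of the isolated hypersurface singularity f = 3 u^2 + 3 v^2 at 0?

The Hessian of f at 0 has rank 2. Corank 0: nondegenerate Morse point, so A_1.

A_1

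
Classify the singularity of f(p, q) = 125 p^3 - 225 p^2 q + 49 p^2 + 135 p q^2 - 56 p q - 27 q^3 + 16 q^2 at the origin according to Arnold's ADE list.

A2

The Hessian of f at 0 is [[98, -56], [-56, 32]] with rank 1, so corank 1. A Groebner basis of the Jacobian ideal J(f) in C{p,q} is {q^2, p - 4*q/7}; counting standard monomials gives mu = 2. Corank 1: A-series; mu = 2 gives A_2.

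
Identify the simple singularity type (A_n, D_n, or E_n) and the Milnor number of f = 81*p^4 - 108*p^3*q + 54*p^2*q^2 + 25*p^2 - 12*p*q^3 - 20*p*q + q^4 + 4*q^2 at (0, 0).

Type A3, Milnor number mu = 3.

The Hessian of f at 0 has rank 1. Corank 1: A-series; mu = 3 gives A_3.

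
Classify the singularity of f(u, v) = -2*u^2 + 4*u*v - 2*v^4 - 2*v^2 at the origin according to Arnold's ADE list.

A_{3}

The Hessian of f at 0 has rank 1. Corank 1: A-series; mu = 3 gives A_3.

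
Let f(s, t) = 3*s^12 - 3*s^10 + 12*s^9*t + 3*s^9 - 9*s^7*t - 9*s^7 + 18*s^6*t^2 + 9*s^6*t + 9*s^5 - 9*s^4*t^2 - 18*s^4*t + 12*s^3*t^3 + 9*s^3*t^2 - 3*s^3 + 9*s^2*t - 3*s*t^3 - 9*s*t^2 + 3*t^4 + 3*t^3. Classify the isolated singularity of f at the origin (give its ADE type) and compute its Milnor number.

The Hessian of f at 0 is [[0, 0], [0, 0]] with rank 0, so corank 2. A Groebner basis of the Jacobian ideal J(f) in C{s,t} is {s^3 - 3*s^2*t - 6*s^2 + 12*s*t - 6*t^2, 3*s^2 + s*t^2 - 6*s*t + 3*t^2, 3*s^2 - 6*s*t + t^3 + 3*t^2}; counting standard monomials gives mu = 7. Corank 2; j^3 = -3*(s - t)^3 is a perfect cube, so E-series; the 4-jet and mu = 7 give E_7.

Type E7, Milnor number mu = 7.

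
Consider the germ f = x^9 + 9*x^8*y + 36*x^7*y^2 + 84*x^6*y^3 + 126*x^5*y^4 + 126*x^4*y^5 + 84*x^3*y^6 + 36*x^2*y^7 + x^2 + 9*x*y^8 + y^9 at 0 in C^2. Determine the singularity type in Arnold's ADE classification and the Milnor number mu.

Type A_{8}, Milnor number mu = 8.

The Hessian of f at 0 is [[2, 0], [0, 0]] with rank 1, so corank 1. A Groebner basis of the Jacobian ideal J(f) in C{x,y} is {y^8, x}; counting standard monomials gives mu = 8. Corank 1: A-series; mu = 8 gives A_8.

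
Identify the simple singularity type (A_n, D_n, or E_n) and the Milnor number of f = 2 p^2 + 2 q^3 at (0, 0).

The Hessian of f at 0 has rank 1. Corank 1: A-series; mu = 2 gives A_2.

Type A2, Milnor number mu = 2.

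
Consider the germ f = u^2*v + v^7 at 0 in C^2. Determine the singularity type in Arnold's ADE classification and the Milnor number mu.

The Hessian of f at 0 is [[0, 0], [0, 0]] with rank 0, so corank 2. A Groebner basis of the Jacobian ideal J(f) in C{u,v} is {u^2/7 + v^6, u^3, u*v}; counting standard monomials gives mu = 8. Corank 2; j^3 = u^2*v has shape L^2 M (L != M), so D-series; mu = 8 gives D_8.

Type D_8, Milnor number mu = 8.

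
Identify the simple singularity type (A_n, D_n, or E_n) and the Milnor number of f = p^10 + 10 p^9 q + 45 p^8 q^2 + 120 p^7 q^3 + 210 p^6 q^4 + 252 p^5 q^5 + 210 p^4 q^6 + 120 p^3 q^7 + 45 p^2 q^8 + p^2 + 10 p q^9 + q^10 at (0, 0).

Type A_{9}, Milnor number mu = 9.

The Hessian of f at 0 has rank 1. Corank 1: A-series; mu = 9 gives A_9.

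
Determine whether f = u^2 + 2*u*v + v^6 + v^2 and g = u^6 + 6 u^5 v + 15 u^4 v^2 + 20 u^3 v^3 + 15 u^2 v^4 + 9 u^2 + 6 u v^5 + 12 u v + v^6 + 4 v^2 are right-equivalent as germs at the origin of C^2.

Yes.

The Hessian of f at 0 has rank 1. Corank 1: A-series; mu = 5 gives A_5. The Hessian of g at 0 has rank 1. Corank 1: A-series; mu = 5 gives A_5. Both have type A_5, hence right-equivalent.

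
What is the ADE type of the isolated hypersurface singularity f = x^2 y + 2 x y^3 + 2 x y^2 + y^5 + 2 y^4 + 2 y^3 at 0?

The Hessian of f at 0 has rank 0. Corank 2; j^3 = y*(x^2 + 2*x*y + 2*y^2) splits into three distinct lines over C (the quadratic factor has nonzero discriminant), so D_4.

D_{4}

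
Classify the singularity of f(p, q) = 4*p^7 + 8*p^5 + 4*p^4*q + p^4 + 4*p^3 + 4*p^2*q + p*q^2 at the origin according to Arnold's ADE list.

D5

The Hessian of f at 0 has rank 0. Corank 2; j^3 = p*(2*p + q)^2 has shape L^2 M (L != M), so D-series; mu = 5 gives D_5.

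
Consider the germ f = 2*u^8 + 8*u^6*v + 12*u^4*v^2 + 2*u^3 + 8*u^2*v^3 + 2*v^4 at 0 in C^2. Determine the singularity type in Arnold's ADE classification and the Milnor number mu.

The Hessian of f at 0 has rank 0. Corank 2; j^3 = 2*u^3 is a perfect cube, so E-series; the 4-jet and mu = 6 give E_6.

Type E_6, Milnor number mu = 6.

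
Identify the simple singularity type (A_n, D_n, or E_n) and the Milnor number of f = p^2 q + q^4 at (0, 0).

The Hessian of f at 0 has rank 0. Corank 2; j^3 = p^2*q has shape L^2 M (L != M), so D-series; mu = 5 gives D_5.

Type D_5, Milnor number mu = 5.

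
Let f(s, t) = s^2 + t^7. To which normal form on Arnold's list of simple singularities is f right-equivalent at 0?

The Hessian of f at 0 is [[2, 0], [0, 0]] with rank 1, so corank 1. A Groebner basis of the Jacobian ideal J(f) in C{s,t} is {t^6, s}; counting standard monomials gives mu = 6. Corank 1: A-series; mu = 6 gives A_6.

A_6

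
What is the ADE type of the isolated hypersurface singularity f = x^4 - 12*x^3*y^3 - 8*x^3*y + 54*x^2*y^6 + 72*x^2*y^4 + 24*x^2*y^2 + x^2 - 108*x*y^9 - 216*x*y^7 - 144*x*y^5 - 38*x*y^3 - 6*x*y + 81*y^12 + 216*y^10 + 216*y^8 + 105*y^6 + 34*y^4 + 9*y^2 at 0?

The Hessian of f at 0 has rank 1. Corank 1: A-series; mu = 3 gives A_3.

A_{3}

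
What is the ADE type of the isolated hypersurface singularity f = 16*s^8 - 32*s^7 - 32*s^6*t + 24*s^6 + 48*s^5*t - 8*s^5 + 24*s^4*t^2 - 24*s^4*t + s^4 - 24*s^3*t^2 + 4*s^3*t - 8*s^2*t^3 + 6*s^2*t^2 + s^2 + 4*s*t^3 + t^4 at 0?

A_{3}

The Hessian of f at 0 has rank 1. Corank 1: A-series; mu = 3 gives A_3.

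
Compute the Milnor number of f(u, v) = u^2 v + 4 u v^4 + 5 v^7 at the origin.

8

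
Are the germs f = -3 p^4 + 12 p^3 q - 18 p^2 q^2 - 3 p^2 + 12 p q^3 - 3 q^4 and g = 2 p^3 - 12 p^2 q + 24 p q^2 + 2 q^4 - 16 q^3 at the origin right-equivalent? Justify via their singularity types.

No.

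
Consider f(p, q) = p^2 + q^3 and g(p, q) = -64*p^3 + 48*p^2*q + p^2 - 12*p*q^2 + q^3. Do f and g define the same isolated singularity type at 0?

The Hessian of f at 0 has rank 1. Corank 1: A-series; mu = 2 gives A_2. The Hessian of g at 0 has rank 1. Corank 1: A-series; mu = 2 gives A_2. Both have type A_2, hence right-equivalent.

Yes.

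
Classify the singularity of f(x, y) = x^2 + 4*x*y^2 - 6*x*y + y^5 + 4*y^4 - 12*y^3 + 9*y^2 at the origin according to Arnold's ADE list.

A_4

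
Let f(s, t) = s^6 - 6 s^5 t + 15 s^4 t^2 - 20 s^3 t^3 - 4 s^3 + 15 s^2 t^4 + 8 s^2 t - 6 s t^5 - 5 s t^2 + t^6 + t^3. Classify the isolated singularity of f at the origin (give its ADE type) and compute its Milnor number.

Type D7, Milnor number mu = 7.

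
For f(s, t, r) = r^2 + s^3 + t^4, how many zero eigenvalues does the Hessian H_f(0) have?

2

Hessian at 0 has rank 1.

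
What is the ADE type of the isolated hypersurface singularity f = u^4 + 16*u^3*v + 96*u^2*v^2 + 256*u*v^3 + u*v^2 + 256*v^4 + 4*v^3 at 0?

D_{5}

The Hessian of f at 0 is [[0, 0], [0, 0]] with rank 0, so corank 2. A Groebner basis of the Jacobian ideal J(f) in C{u,v} is {u^3 + v^2/4, v^3, u*v + 4*v^2}; counting standard monomials gives mu = 5. Corank 2; j^3 = v^2*(u + 4*v) has shape L^2 M (L != M), so D-series; mu = 5 gives D_5.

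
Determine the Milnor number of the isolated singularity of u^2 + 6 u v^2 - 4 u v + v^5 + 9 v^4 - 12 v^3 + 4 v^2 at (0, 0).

4

The Hessian of f at 0 has rank 1. Corank 1: A-series; mu = 4 gives A_4.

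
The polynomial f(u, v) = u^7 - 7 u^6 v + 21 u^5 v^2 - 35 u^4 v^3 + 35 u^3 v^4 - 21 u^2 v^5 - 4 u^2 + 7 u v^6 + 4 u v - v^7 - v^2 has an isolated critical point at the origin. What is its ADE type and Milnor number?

Type A6, Milnor number mu = 6.

The Hessian of f at 0 has rank 1. Corank 1: A-series; mu = 6 gives A_6.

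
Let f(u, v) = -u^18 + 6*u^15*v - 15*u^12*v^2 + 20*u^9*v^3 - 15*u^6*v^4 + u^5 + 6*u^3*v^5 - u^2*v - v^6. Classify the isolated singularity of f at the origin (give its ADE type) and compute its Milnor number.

The Hessian of f at 0 has rank 0. Corank 2; j^3 = -u^2*v has shape L^2 M (L != M), so D-series; mu = 7 gives D_7.

Type D7, Milnor number mu = 7.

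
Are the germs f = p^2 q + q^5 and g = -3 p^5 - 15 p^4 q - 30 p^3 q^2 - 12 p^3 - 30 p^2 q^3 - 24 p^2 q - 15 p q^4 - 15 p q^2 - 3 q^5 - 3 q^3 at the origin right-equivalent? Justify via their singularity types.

The Hessian of f at 0 has rank 0. Corank 2; j^3 = p^2*q has shape L^2 M (L != M), so D-series; mu = 6 gives D_6. The Hessian of g at 0 has rank 0. Corank 2; j^3 = -3*(p + q)*(2*p + q)^2 has shape L^2 M (L != M), so D-series; mu = 6 gives D_6. Both have type D_6, hence right-equivalent.

Yes.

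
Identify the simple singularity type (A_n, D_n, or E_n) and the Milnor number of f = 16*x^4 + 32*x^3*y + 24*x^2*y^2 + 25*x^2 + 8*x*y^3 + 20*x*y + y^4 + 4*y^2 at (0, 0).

Type A3, Milnor number mu = 3.

The Hessian of f at 0 is [[50, 20], [20, 8]] with rank 1, so corank 1. A Groebner basis of the Jacobian ideal J(f) in C{x,y} is {y^3, x + 2*y/5}; counting standard monomials gives mu = 3. Corank 1: A-series; mu = 3 gives A_3.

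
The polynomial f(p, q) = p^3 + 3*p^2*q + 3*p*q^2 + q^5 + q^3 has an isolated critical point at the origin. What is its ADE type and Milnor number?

Type E8, Milnor number mu = 8.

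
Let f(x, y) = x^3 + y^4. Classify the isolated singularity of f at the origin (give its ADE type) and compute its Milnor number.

Type E_6, Milnor number mu = 6.

The Hessian of f at 0 is [[0, 0], [0, 0]] with rank 0, so corank 2. A Groebner basis of the Jacobian ideal J(f) in C{x,y} is {y^3, x^2}; counting standard monomials gives mu = 6. Corank 2; j^3 = x^3 is a perfect cube, so E-series; the 4-jet and mu = 6 give E_6.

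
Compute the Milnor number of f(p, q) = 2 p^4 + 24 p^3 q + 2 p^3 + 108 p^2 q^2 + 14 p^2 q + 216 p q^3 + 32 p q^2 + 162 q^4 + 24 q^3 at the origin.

The Hessian of f at 0 is [[0, 0], [0, 0]] with rank 0, so corank 2. A Groebner basis of the Jacobian ideal J(f) in C{p,q} is {p*q^2 + p*q/2 + q^2, -p*q/4 + q^3 - q^2/2, p^2 + 5*p*q + 6*q^2}; counting standard monomials gives mu = 5. Corank 2; j^3 = 2*(p + 2*q)^2*(p + 3*q) has shape L^2 M (L != M), so D-series; mu = 5 gives D_5.

5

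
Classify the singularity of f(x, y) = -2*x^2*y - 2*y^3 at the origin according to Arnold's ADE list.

The Hessian of f at 0 has rank 0. Corank 2; j^3 = -2*y*(x^2 + y^2) splits into three distinct lines over C (the quadratic factor has nonzero discriminant), so D_4.

D_{4}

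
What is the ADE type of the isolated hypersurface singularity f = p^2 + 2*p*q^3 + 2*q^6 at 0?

A_{5}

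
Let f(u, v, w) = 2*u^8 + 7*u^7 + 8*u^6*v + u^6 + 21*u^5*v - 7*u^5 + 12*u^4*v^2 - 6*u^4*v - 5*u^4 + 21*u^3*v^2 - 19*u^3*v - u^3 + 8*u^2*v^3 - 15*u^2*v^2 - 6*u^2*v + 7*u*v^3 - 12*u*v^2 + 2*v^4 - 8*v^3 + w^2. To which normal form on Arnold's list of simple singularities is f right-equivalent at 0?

The Hessian of f at 0 has rank 1. Corank 2; j^3 = -(u + 2*v)^3 is a perfect cube, so E-series; the 4-jet and mu = 7 give E_7.

E_7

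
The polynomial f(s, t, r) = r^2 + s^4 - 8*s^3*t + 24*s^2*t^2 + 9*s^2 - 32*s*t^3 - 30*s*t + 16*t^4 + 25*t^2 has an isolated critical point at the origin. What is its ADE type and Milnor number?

Type A_{3}, Milnor number mu = 3.

The Hessian of f at 0 has rank 2. Corank 1: A-series; mu = 3 gives A_3.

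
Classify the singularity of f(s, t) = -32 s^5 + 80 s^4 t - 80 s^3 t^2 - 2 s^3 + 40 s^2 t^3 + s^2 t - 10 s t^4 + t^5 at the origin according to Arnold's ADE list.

D_{6}

The Hessian of f at 0 has rank 0. Corank 2; j^3 = -s^2*(2*s - t) has shape L^2 M (L != M), so D-series; mu = 6 gives D_6.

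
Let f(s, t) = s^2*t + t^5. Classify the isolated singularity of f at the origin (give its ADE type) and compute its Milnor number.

Type D6, Milnor number mu = 6.

The Hessian of f at 0 has rank 0. Corank 2; j^3 = s^2*t has shape L^2 M (L != M), so D-series; mu = 6 gives D_6.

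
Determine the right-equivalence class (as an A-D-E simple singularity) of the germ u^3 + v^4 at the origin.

The Hessian of f at 0 is [[0, 0], [0, 0]] with rank 0, so corank 2. A Groebner basis of the Jacobian ideal J(f) in C{u,v} is {v^3, u^2}; counting standard monomials gives mu = 6. Corank 2; j^3 = u^3 is a perfect cube, so E-series; the 4-jet and mu = 6 give E_6.

E_6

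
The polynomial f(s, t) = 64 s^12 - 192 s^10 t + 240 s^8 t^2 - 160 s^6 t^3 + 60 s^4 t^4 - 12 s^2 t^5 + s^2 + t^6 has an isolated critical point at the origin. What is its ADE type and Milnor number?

Type A5, Milnor number mu = 5.

The Hessian of f at 0 has rank 1. Corank 1: A-series; mu = 5 gives A_5.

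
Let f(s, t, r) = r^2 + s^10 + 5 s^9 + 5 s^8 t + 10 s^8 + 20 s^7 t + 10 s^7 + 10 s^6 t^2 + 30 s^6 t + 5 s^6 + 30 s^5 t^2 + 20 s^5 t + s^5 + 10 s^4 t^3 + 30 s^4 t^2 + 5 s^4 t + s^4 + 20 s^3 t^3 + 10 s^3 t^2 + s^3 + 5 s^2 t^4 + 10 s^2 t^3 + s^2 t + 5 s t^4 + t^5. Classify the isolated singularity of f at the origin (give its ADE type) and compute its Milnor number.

The Hessian of f at 0 has rank 1. Corank 2; j^3 = s^2*(s + t) has shape L^2 M (L != M), so D-series; mu = 6 gives D_6.

Type D_6, Milnor number mu = 6.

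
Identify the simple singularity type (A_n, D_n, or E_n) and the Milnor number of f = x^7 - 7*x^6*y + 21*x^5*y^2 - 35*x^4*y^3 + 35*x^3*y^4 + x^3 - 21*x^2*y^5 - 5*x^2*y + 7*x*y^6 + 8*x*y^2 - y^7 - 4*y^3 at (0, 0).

The Hessian of f at 0 has rank 0. Corank 2; j^3 = (x - 2*y)^2*(x - y) has shape L^2 M (L != M), so D-series; mu = 8 gives D_8.

Type D_8, Milnor number mu = 8.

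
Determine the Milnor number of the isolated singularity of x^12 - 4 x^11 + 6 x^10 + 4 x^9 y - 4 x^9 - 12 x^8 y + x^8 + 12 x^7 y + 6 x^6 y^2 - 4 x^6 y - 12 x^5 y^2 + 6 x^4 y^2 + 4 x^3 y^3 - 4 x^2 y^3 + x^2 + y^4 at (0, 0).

3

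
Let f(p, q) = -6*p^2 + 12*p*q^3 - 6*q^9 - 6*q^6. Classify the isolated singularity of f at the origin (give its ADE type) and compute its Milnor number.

Type A_8, Milnor number mu = 8.

The Hessian of f at 0 is [[-12, 0], [0, 0]] with rank 1, so corank 1. A Groebner basis of the Jacobian ideal J(f) in C{p,q} is {p^2*q^2, p^3, -p + q^3}; counting standard monomials gives mu = 8. Corank 1: A-series; mu = 8 gives A_8.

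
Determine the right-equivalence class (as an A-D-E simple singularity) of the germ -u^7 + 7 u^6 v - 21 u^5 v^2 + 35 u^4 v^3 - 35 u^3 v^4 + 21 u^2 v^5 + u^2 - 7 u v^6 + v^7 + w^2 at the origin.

The Hessian of f at 0 is [[2, 0, 0], [0, 0, 0], [0, 0, 2]] with rank 2, so corank 1. A Groebner basis of the Jacobian ideal J(f) in C{u,v,w} is {v^6, u, w}; counting standard monomials gives mu = 6. Corank 1: A-series; mu = 6 gives A_6.

A_6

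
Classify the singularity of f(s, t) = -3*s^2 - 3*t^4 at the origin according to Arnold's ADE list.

A_{3}

The Hessian of f at 0 is [[-6, 0], [0, 0]] with rank 1, so corank 1. A Groebner basis of the Jacobian ideal J(f) in C{s,t} is {t^3, s}; counting standard monomials gives mu = 3. Corank 1: A-series; mu = 3 gives A_3.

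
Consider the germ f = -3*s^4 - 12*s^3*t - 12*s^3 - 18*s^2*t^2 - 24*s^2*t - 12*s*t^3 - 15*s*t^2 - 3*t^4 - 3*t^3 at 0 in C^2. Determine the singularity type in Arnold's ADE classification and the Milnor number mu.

The Hessian of f at 0 has rank 0. Corank 2; j^3 = -3*(s + t)*(2*s + t)^2 has shape L^2 M (L != M), so D-series; mu = 5 gives D_5.

Type D5, Milnor number mu = 5.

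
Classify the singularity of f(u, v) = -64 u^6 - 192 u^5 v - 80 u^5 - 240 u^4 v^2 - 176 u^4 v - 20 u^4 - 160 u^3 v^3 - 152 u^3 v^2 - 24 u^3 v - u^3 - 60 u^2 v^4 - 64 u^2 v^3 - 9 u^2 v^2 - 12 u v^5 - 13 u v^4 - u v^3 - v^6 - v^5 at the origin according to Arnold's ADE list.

E7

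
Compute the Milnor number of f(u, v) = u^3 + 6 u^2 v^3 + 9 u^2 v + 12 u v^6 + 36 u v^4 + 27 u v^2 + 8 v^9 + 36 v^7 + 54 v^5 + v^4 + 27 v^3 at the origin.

6

The Hessian of f at 0 is [[0, 0], [0, 0]] with rank 0, so corank 2. A Groebner basis of the Jacobian ideal J(f) in C{u,v} is {v^3, u^2 + 6*u*v + 9*v^2}; counting standard monomials gives mu = 6. Corank 2; j^3 = (u + 3*v)^3 is a perfect cube, so E-series; the 4-jet and mu = 6 give E_6.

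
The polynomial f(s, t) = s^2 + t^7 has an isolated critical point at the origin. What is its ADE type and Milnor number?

The Hessian of f at 0 has rank 1. Corank 1: A-series; mu = 6 gives A_6.

Type A_6, Milnor number mu = 6.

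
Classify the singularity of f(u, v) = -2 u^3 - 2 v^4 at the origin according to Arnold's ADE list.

E6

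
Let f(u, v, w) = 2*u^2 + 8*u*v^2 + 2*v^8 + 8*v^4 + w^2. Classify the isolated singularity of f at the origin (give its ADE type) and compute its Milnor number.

Type A_{7}, Milnor number mu = 7.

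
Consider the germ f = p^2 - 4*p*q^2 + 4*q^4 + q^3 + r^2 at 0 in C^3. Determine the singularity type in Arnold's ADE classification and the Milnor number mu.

Type A2, Milnor number mu = 2.

The Hessian of f at 0 is [[2, 0, 0], [0, 0, 0], [0, 0, 2]] with rank 2, so corank 1. A Groebner basis of the Jacobian ideal J(f) in C{p,q,r} is {q^2, p, r}; counting standard monomials gives mu = 2. Corank 1: A-series; mu = 2 gives A_2.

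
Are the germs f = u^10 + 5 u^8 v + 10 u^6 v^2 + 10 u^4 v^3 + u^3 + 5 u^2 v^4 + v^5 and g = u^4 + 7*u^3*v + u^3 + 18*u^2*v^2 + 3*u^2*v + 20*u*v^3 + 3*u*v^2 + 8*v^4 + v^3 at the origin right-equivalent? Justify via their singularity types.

No.

The Hessian of f at 0 has rank 0. Corank 2; j^3 = u^3 is a perfect cube, so E-series; the 5-jet and mu = 8 give E_8. The Hessian of g at 0 has rank 0. Corank 2; j^3 = (u + v)^3 is a perfect cube, so E-series; the 4-jet and mu = 7 give E_7. f is E_8 but g is E_7, hence not right-equivalent.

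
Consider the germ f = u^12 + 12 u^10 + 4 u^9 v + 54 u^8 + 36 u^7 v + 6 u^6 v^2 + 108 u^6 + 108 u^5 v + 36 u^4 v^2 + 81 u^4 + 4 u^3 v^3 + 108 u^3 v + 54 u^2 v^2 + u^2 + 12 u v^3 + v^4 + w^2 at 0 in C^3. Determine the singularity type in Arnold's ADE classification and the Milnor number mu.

Type A3, Milnor number mu = 3.

The Hessian of f at 0 has rank 2. Corank 1: A-series; mu = 3 gives A_3.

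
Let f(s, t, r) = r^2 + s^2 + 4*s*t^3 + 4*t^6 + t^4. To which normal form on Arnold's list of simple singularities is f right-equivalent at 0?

The Hessian of f at 0 is [[2, 0, 0], [0, 0, 0], [0, 0, 2]] with rank 2, so corank 1. A Groebner basis of the Jacobian ideal J(f) in C{s,t,r} is {t^3, s, r}; counting standard monomials gives mu = 3. Corank 1: A-series; mu = 3 gives A_3.

A_3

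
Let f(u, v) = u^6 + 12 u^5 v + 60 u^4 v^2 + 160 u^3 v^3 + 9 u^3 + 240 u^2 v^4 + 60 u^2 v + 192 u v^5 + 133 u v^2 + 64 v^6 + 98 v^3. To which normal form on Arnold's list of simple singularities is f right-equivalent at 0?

D_7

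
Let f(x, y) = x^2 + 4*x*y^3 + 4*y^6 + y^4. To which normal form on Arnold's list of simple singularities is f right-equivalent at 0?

The Hessian of f at 0 has rank 1. Corank 1: A-series; mu = 3 gives A_3.

A3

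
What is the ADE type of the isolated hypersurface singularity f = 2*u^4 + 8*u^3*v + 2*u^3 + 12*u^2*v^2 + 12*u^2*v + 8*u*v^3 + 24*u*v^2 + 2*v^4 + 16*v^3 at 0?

The Hessian of f at 0 has rank 0. Corank 2; j^3 = 2*(u + 2*v)^3 is a perfect cube, so E-series; the 4-jet and mu = 6 give E_6.

E6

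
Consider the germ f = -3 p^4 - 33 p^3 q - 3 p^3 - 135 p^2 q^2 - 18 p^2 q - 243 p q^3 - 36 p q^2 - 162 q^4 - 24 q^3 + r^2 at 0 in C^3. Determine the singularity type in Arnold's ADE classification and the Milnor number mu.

The Hessian of f at 0 is [[0, 0, 0], [0, 0, 0], [0, 0, 2]] with rank 1, so corank 2. A Groebner basis of the Jacobian ideal J(f) in C{p,q,r} is {3*p^2 + 12*p*q + q^4 + q^3 + 12*q^2, p^3 + 30*p^2 + 120*p*q + 18*q^3 + 120*q^2, p^2*q - 9*p^2 - 36*p*q - 7*q^3 - 36*q^2, 2*p^2 + p*q^2 + 8*p*q + 8*q^3/3 + 8*q^2, r}; counting standard monomials gives mu = 7. Corank 2; j^3 = -3*(p + 2*q)^3 is a perfect cube, so E-series; the 4-jet and mu = 7 give E_7.

Type E_{7}, Milnor number mu = 7.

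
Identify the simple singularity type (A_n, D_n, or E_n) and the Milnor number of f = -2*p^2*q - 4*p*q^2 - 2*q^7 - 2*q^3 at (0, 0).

Type D_8, Milnor number mu = 8.

The Hessian of f at 0 has rank 0. Corank 2; j^3 = -2*q*(p + q)^2 has shape L^2 M (L != M), so D-series; mu = 8 gives D_8.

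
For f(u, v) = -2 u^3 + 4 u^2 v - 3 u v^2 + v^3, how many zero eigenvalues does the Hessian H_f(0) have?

The Hessian at 0 is [[0, 0], [0, 0]] of rank 0; hence corank 2.

2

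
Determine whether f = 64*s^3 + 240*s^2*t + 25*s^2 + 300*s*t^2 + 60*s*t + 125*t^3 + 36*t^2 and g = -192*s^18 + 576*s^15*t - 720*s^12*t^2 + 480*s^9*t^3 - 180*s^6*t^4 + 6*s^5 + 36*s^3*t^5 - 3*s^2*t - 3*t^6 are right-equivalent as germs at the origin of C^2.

The Hessian of f at 0 is [[50, 60], [60, 72]] with rank 1, so corank 1. A Groebner basis of the Jacobian ideal J(f) in C{s,t} is {t^2, s + 6*t/5}; counting standard monomials gives mu = 2. Corank 1: A-series; mu = 2 gives A_2. The Hessian of g at 0 is [[0, 0], [0, 0]] with rank 0, so corank 2. A Groebner basis of the Jacobian ideal J(g) in C{s,t} is {s^2/6 + t^5, s^3, s*t}; counting standard monomials gives mu = 7. Corank 2; j^3 = -3*s^2*t has shape L^2 M (L != M), so D-series; mu = 7 gives D_7. f is A_2 but g is D_7, hence not right-equivalent.

No.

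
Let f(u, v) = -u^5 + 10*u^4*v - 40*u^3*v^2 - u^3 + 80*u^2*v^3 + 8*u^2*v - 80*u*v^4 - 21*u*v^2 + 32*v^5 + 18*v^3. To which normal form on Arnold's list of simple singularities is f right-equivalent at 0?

D6

The Hessian of f at 0 has rank 0. Corank 2; j^3 = -(u - 3*v)^2*(u - 2*v) has shape L^2 M (L != M), so D-series; mu = 6 gives D_6.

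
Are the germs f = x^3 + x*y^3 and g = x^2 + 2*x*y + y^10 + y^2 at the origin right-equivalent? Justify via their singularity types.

No.

The Hessian of f at 0 has rank 0. Corank 2; j^3 = x^3 is a perfect cube, so E-series; the 4-jet and mu = 7 give E_7. The Hessian of g at 0 has rank 1. Corank 1: A-series; mu = 9 gives A_9. f is E_7 but g is A_9, hence not right-equivalent.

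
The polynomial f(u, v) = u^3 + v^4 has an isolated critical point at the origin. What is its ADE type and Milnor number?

The Hessian of f at 0 is [[0, 0], [0, 0]] with rank 0, so corank 2. A Groebner basis of the Jacobian ideal J(f) in C{u,v} is {v^3, u^2}; counting standard monomials gives mu = 6. Corank 2; j^3 = u^3 is a perfect cube, so E-series; the 4-jet and mu = 6 give E_6.

Type E_{6}, Milnor number mu = 6.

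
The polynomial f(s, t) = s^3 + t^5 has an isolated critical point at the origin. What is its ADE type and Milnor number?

Type E_{8}, Milnor number mu = 8.

The Hessian of f at 0 has rank 0. Corank 2; j^3 = s^3 is a perfect cube, so E-series; the 5-jet and mu = 8 give E_8.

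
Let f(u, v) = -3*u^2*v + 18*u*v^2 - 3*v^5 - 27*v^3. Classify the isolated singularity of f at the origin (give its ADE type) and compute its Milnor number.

Type D_{6}, Milnor number mu = 6.

The Hessian of f at 0 has rank 0. Corank 2; j^3 = -3*v*(u - 3*v)^2 has shape L^2 M (L != M), so D-series; mu = 6 gives D_6.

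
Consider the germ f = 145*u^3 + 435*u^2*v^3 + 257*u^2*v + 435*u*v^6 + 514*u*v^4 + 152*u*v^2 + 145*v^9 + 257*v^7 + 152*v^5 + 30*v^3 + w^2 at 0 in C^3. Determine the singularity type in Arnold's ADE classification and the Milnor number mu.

The Hessian of f at 0 is [[0, 0, 0], [0, 0, 0], [0, 0, 2]] with rank 1, so corank 2. A Groebner basis of the Jacobian ideal J(f) in C{u,v,w} is {v^3, u^2 - 26*v^2/71, u*v + 43*v^2/71, w}; counting standard monomials gives mu = 4. Corank 2; j^3 = (5*u + 3*v)*(29*u^2 + 34*u*v + 10*v^2) splits into three distinct lines over C (the quadratic factor has nonzero discriminant), so D_4.

Type D_4, Milnor number mu = 4.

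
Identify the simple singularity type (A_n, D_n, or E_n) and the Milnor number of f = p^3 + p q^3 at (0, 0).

Type E_7, Milnor number mu = 7.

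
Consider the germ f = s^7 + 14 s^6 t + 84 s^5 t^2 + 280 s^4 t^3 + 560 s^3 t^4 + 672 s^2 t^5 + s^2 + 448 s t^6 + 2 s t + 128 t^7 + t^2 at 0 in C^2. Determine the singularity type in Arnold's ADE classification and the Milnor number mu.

The Hessian of f at 0 has rank 1. Corank 1: A-series; mu = 6 gives A_6.

Type A_6, Milnor number mu = 6.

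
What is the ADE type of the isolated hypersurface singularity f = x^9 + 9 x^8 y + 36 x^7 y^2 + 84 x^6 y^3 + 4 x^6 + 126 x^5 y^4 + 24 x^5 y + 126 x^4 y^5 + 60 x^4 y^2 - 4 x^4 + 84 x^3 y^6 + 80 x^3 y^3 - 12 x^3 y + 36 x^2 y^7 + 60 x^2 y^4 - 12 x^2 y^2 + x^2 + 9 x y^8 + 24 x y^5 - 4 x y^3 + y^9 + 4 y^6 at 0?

The Hessian of f at 0 has rank 1. Corank 1: A-series; mu = 8 gives A_8.

A8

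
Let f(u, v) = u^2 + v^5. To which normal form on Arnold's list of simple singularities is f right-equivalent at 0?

A_4

The Hessian of f at 0 has rank 1. Corank 1: A-series; mu = 4 gives A_4.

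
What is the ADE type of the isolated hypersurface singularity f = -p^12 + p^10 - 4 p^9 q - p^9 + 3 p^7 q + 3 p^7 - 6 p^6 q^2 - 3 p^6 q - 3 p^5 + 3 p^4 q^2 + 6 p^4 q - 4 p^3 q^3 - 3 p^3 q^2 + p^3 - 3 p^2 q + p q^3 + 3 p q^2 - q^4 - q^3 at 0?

The Hessian of f at 0 has rank 0. Corank 2; j^3 = (p - q)^3 is a perfect cube, so E-series; the 4-jet and mu = 7 give E_7.

E7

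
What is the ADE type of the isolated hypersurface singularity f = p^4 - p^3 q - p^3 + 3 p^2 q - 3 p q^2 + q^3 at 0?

E_7

The Hessian of f at 0 has rank 0. Corank 2; j^3 = -(p - q)^3 is a perfect cube, so E-series; the 4-jet and mu = 7 give E_7.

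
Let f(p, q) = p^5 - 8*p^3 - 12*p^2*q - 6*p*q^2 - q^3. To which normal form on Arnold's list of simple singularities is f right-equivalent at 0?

E_{8}

The Hessian of f at 0 is [[0, 0], [0, 0]] with rank 0, so corank 2. A Groebner basis of the Jacobian ideal J(f) in C{p,q} is {q^5, p*q^3 + 3*q^4/8, p^2 + p*q + q^2/4}; counting standard monomials gives mu = 8. Corank 2; j^3 = -(2*p + q)^3 is a perfect cube, so E-series; the 5-jet and mu = 8 give E_8.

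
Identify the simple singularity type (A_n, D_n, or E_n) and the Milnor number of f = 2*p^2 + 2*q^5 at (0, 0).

The Hessian of f at 0 is [[4, 0], [0, 0]] with rank 1, so corank 1. A Groebner basis of the Jacobian ideal J(f) in C{p,q} is {q^4, p}; counting standard monomials gives mu = 4. Corank 1: A-series; mu = 4 gives A_4.

Type A_4, Milnor number mu = 4.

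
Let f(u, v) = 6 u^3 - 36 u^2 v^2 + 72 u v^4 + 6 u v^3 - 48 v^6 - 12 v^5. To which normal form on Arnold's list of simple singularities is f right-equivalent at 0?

The Hessian of f at 0 has rank 0. Corank 2; j^3 = 6*u^3 is a perfect cube, so E-series; the 4-jet and mu = 7 give E_7.

E7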